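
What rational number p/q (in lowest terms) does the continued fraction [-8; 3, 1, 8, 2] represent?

Start with 2.
8 + 1/(2/1) = 8 + 1/2 = 17/2
1 + 1/(17/2) = 1 + 2/17 = 19/17
3 + 1/(19/17) = 3 + 17/19 = 74/19
-8 + 1/(74/19) = -8 + 19/74 = -573/74

-573/74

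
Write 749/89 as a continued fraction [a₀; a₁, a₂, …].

749 = 8·89 + 37, so a_0 = 8
89 = 2·37 + 15, so a_1 = 2
37 = 2·15 + 7, so a_2 = 2
15 = 2·7 + 1, so a_3 = 2
7 = 7·1 + 0, so a_4 = 7

[8; 2, 2, 2, 7]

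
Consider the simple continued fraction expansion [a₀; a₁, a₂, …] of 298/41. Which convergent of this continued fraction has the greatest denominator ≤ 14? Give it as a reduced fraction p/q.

a_0 = 7: 7/1  (≤ bound)
a_1 = 3: 22/3  (≤ bound)
a_2 = 1: 29/4  (≤ bound)
a_3 = 2: 80/11  (≤ bound)
a_4 = 1: 109/15  (> 14, stop)

80/11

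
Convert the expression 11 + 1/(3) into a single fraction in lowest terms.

34/3

Start with 3.
11 + 1/(3/1) = 11 + 1/3 = 34/3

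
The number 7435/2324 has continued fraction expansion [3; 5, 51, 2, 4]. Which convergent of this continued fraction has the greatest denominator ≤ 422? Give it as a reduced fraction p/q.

List convergents until the denominator exceeds the bound:
a_0 = 3: 3/1  (≤ bound)
a_1 = 5: 16/5  (≤ bound)
a_2 = 51: 819/256  (≤ bound)
a_3 = 2: 1654/517  (> 422, stop)

819/256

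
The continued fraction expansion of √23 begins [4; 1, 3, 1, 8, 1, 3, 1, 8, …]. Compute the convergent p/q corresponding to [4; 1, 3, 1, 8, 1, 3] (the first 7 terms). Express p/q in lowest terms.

Start with 3.
1 + 1/(3/1) = 1 + 1/3 = 4/3
8 + 1/(4/3) = 8 + 3/4 = 35/4
1 + 1/(35/4) = 1 + 4/35 = 39/35
3 + 1/(39/35) = 3 + 35/39 = 152/39
1 + 1/(152/39) = 1 + 39/152 = 191/152
4 + 1/(191/152) = 4 + 152/191 = 916/191

916/191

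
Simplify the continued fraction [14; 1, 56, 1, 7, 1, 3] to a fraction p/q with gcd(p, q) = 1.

30355/2026

Start with 3.
1 + 1/(3/1) = 1 + 1/3 = 4/3
7 + 1/(4/3) = 7 + 3/4 = 31/4
1 + 1/(31/4) = 1 + 4/31 = 35/31
56 + 1/(35/31) = 56 + 31/35 = 1991/35
1 + 1/(1991/35) = 1 + 35/1991 = 2026/1991
14 + 1/(2026/1991) = 14 + 1991/2026 = 30355/2026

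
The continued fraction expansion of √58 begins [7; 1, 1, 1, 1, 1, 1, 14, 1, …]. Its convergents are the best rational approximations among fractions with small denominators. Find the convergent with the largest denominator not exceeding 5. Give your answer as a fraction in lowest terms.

a_0 = 7: 7/1  (≤ bound)
a_1 = 1: 8/1  (≤ bound)
a_2 = 1: 15/2  (≤ bound)
a_3 = 1: 23/3  (≤ bound)
a_4 = 1: 38/5  (≤ bound)
a_5 = 1: 61/8  (> 5, stop)

38/5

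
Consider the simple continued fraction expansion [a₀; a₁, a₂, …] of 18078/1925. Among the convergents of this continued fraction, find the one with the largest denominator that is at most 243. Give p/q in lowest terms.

216/23

a_0 = 9: 9/1  (≤ bound)
a_1 = 2: 19/2  (≤ bound)
a_2 = 1: 28/3  (≤ bound)
a_3 = 1: 47/5  (≤ bound)
a_4 = 3: 169/18  (≤ bound)
a_5 = 1: 216/23  (≤ bound)
a_6 = 13: 2977/317  (> 243, stop)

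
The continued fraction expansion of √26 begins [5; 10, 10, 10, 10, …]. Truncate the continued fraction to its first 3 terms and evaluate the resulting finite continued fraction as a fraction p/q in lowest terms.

a_0 = 5: 5/1
a_1 = 10: 51/10
a_2 = 10: 515/101

515/101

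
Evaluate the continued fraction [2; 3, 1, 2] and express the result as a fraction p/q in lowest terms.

25/11

a_0 = 2: 2/1
a_1 = 3: 7/3
a_2 = 1: 9/4
a_3 = 2: 25/11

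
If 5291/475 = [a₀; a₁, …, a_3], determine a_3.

13

⌊5291/475⌋ = 11, remainder 66
⌊475/66⌋ = 7, remainder 13
⌊66/13⌋ = 5, remainder 1
⌊13/1⌋ = 13, remainder 0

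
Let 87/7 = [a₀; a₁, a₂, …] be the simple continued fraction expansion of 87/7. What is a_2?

Apply division with remainder until the remainder is 0:
87 = 12·7 + 3, so a_0 = 12
7 = 2·3 + 1, so a_1 = 2
3 = 3·1 + 0, so a_2 = 3

3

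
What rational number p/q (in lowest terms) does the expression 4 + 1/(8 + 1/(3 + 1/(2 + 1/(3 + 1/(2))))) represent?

Work from the innermost term outward:
Start with 2.
3 + 1/(2/1) = 3 + 1/2 = 7/2
2 + 1/(7/2) = 2 + 2/7 = 16/7
3 + 1/(16/7) = 3 + 7/16 = 55/16
8 + 1/(55/16) = 8 + 16/55 = 456/55
4 + 1/(456/55) = 4 + 55/456 = 1879/456

1879/456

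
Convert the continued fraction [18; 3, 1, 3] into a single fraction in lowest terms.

a_0 = 18: 18/1
a_1 = 3: 55/3
a_2 = 1: 73/4
a_3 = 3: 274/15

274/15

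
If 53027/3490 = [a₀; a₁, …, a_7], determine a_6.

53027 = 15·3490 + 677, so a_0 = 15
3490 = 5·677 + 105, so a_1 = 5
677 = 6·105 + 47, so a_2 = 6
105 = 2·47 + 11, so a_3 = 2
47 = 4·11 + 3, so a_4 = 4
11 = 3·3 + 2, so a_5 = 3
3 = 1·2 + 1, so a_6 = 1

1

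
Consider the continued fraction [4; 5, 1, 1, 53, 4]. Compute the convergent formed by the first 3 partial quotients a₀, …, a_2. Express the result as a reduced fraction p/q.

a_0 = 4: 4/1
a_1 = 5: 21/5
a_2 = 1: 25/6

25/6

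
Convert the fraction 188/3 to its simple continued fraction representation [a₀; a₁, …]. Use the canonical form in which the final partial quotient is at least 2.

[62; 1, 2]

188 = 62·3 + 2, so a_0 = 62
3 = 1·2 + 1, so a_1 = 1
2 = 2·1 + 0, so a_2 = 2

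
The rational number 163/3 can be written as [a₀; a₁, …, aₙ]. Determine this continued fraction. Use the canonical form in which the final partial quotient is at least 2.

⌊163/3⌋ = 54, remainder 1
⌊3/1⌋ = 3, remainder 0

[54; 3]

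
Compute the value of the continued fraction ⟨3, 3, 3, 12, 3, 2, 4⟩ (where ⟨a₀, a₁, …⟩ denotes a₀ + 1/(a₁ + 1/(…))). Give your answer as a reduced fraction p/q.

12883/3903

Compute successive convergents:
a_0 = 3: 3/1
a_1 = 3: 10/3
a_2 = 3: 33/10
a_3 = 12: 406/123
a_4 = 3: 1251/379
a_5 = 2: 2908/881
a_6 = 4: 12883/3903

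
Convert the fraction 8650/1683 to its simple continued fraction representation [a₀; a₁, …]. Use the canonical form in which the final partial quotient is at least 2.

8650 = 5·1683 + 235, so a_0 = 5
1683 = 7·235 + 38, so a_1 = 7
235 = 6·38 + 7, so a_2 = 6
38 = 5·7 + 3, so a_3 = 5
7 = 2·3 + 1, so a_4 = 2
3 = 3·1 + 0, so a_5 = 3

[5; 7, 6, 5, 2, 3]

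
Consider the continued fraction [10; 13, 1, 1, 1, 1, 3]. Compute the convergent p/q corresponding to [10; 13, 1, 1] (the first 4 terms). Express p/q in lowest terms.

Work from the innermost term outward:
Start with 1.
1 + 1/(1/1) = 1 + 1/1 = 2/1
13 + 1/(2/1) = 13 + 1/2 = 27/2
10 + 1/(27/2) = 10 + 2/27 = 272/27

272/27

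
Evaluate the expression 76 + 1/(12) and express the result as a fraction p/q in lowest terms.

Build up convergents one term at a time:
a_0 = 76: 76/1
a_1 = 12: 913/12

913/12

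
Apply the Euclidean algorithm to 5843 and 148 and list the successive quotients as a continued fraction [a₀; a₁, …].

5843 = 39·148 + 71, so a_0 = 39
148 = 2·71 + 6, so a_1 = 2
71 = 11·6 + 5, so a_2 = 11
6 = 1·5 + 1, so a_3 = 1
5 = 5·1 + 0, so a_4 = 5

[39; 2, 11, 1, 5]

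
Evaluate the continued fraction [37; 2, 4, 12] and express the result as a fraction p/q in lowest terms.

4119/110

Use the convergent recurrence hₖ = aₖ·hₖ₋₁ + hₖ₋₂ (and likewise for the denominators kₖ):
a_0 = 37: 37/1
a_1 = 2: 75/2
a_2 = 4: 337/9
a_3 = 12: 4119/110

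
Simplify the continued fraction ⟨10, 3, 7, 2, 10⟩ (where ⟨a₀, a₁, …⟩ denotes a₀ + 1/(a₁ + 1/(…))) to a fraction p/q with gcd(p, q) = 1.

Compute successive convergents:
a_0 = 10: 10/1
a_1 = 3: 31/3
a_2 = 7: 227/22
a_3 = 2: 485/47
a_4 = 10: 5077/492

5077/492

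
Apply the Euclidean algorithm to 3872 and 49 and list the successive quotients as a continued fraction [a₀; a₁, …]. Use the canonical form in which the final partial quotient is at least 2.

[79; 49]

3872 = 79·49 + 1, so a_0 = 79
49 = 49·1 + 0, so a_1 = 49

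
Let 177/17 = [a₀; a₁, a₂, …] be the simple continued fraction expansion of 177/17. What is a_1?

⌊177/17⌋ = 10, remainder 7
⌊17/7⌋ = 2, remainder 3

2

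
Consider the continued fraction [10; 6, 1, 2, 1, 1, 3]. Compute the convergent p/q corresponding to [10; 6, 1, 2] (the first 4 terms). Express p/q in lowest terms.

Compute successive convergents:
a_0 = 10: 10/1
a_1 = 6: 61/6
a_2 = 1: 71/7
a_3 = 2: 203/20

203/20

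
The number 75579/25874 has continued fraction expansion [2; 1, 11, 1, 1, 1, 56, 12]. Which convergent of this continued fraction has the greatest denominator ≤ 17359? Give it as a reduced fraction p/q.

List convergents until the denominator exceeds the bound:
a_0 = 2: 2/1  (≤ bound)
a_1 = 1: 3/1  (≤ bound)
a_2 = 11: 35/12  (≤ bound)
a_3 = 1: 38/13  (≤ bound)
a_4 = 1: 73/25  (≤ bound)
a_5 = 1: 111/38  (≤ bound)
a_6 = 56: 6289/2153  (≤ bound)
a_7 = 12: 75579/25874  (> 17359, stop)

6289/2153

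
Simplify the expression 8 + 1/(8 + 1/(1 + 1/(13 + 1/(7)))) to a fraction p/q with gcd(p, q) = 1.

7171/884

Collapse the nested fraction from the inside out:
Start with 7.
13 + 1/(7/1) = 13 + 1/7 = 92/7
1 + 1/(92/7) = 1 + 7/92 = 99/92
8 + 1/(99/92) = 8 + 92/99 = 884/99
8 + 1/(884/99) = 8 + 99/884 = 7171/884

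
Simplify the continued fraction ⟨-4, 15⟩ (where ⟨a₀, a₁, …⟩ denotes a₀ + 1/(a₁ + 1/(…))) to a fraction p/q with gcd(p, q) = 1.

Work from the innermost term outward:
Start with 15.
-4 + 1/(15/1) = -4 + 1/15 = -59/15

-59/15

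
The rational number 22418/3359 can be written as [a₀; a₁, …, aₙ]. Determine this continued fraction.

[6; 1, 2, 14, 1, 3, 1, 14]

Run the Euclidean algorithm, recording each quotient:
⌊22418/3359⌋ = 6, remainder 2264
⌊3359/2264⌋ = 1, remainder 1095
⌊2264/1095⌋ = 2, remainder 74
⌊1095/74⌋ = 14, remainder 59
⌊74/59⌋ = 1, remainder 15
⌊59/15⌋ = 3, remainder 14
⌊15/14⌋ = 1, remainder 1
⌊14/1⌋ = 14, remainder 0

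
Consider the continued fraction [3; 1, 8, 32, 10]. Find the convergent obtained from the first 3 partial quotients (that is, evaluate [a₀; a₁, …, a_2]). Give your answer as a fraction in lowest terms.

Use the convergent recurrence hₖ = aₖ·hₖ₋₁ + hₖ₋₂ (and likewise for the denominators kₖ):
a_0 = 3: 3/1
a_1 = 1: 4/1
a_2 = 8: 35/9

35/9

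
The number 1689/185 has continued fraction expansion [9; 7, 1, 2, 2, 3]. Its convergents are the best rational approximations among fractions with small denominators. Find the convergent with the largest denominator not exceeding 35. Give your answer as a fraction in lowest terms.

210/23

a_0 = 9: 9/1  (≤ bound)
a_1 = 7: 64/7  (≤ bound)
a_2 = 1: 73/8  (≤ bound)
a_3 = 2: 210/23  (≤ bound)
a_4 = 2: 493/54  (> 35, stop)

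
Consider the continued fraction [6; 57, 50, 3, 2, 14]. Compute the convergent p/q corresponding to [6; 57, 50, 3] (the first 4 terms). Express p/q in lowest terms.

51811/8610

Build up convergents one term at a time:
a_0 = 6: 6/1
a_1 = 57: 343/57
a_2 = 50: 17156/2851
a_3 = 3: 51811/8610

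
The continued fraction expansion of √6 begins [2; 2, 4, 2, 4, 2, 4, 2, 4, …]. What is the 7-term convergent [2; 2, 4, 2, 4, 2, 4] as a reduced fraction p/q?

a_0 = 2: 2/1
a_1 = 2: 5/2
a_2 = 4: 22/9
a_3 = 2: 49/20
a_4 = 4: 218/89
a_5 = 2: 485/198
a_6 = 4: 2158/881

2158/881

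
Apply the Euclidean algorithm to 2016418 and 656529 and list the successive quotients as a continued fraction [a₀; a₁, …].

[3; 14, 52, 3, 13, 4, 2, 2]

2016418 ÷ 656529 → quotient 3, remainder 46831
656529 ÷ 46831 → quotient 14, remainder 895
46831 ÷ 895 → quotient 52, remainder 291
895 ÷ 291 → quotient 3, remainder 22
291 ÷ 22 → quotient 13, remainder 5
22 ÷ 5 → quotient 4, remainder 2
5 ÷ 2 → quotient 2, remainder 1
2 ÷ 1 → quotient 2, remainder 0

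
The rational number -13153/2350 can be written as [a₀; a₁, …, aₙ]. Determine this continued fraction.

[-6; 2, 2, 13, 35]

Repeatedly divide and take the remainder:
-13153 = -6·2350 + 947, so a_0 = -6
2350 = 2·947 + 456, so a_1 = 2
947 = 2·456 + 35, so a_2 = 2
456 = 13·35 + 1, so a_3 = 13
35 = 35·1 + 0, so a_4 = 35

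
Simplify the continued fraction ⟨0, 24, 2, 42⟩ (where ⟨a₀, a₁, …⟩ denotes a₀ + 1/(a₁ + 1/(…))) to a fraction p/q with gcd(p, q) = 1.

Use the convergent recurrence hₖ = aₖ·hₖ₋₁ + hₖ₋₂ (and likewise for the denominators kₖ):
a_0 = 0: 0/1
a_1 = 24: 1/24
a_2 = 2: 2/49
a_3 = 42: 85/2082

85/2082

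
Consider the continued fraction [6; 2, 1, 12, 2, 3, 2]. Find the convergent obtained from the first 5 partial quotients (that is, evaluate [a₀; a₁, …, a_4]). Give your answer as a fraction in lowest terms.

501/79

a_0 = 6: 6/1
a_1 = 2: 13/2
a_2 = 1: 19/3
a_3 = 12: 241/38
a_4 = 2: 501/79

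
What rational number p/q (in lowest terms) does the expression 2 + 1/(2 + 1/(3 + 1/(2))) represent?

39/16

a_0 = 2: 2/1
a_1 = 2: 5/2
a_2 = 3: 17/7
a_3 = 2: 39/16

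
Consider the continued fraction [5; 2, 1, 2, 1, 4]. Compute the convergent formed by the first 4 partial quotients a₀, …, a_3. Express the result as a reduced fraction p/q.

a_0 = 5: 5/1
a_1 = 2: 11/2
a_2 = 1: 16/3
a_3 = 2: 43/8

43/8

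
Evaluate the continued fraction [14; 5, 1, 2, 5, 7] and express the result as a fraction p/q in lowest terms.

9271/654

Build up convergents one term at a time:
a_0 = 14: 14/1
a_1 = 5: 71/5
a_2 = 1: 85/6
a_3 = 2: 241/17
a_4 = 5: 1290/91
a_5 = 7: 9271/654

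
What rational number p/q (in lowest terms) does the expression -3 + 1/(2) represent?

Start with 2.
-3 + 1/(2/1) = -3 + 1/2 = -5/2

-5/2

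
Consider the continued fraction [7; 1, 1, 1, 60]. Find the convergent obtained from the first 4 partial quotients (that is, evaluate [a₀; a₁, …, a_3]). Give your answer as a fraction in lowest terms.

Starting at the tail and folding back:
Start with 1.
1 + 1/(1/1) = 1 + 1/1 = 2/1
1 + 1/(2/1) = 1 + 1/2 = 3/2
7 + 1/(3/2) = 7 + 2/3 = 23/3

23/3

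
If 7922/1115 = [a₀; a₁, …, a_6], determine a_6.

6

7922 = 7·1115 + 117, so a_0 = 7
1115 = 9·117 + 62, so a_1 = 9
117 = 1·62 + 55, so a_2 = 1
62 = 1·55 + 7, so a_3 = 1
55 = 7·7 + 6, so a_4 = 7
7 = 1·6 + 1, so a_5 = 1
6 = 6·1 + 0, so a_6 = 6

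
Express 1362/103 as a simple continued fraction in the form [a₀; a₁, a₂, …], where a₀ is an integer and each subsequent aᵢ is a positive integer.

[13; 4, 2, 11]

1362 = 13·103 + 23, so a_0 = 13
103 = 4·23 + 11, so a_1 = 4
23 = 2·11 + 1, so a_2 = 2
11 = 11·1 + 0, so a_3 = 11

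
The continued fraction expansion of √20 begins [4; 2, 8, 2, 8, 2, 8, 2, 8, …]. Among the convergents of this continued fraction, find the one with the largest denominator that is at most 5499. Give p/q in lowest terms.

a_0 = 4: 4/1  (≤ bound)
a_1 = 2: 9/2  (≤ bound)
a_2 = 8: 76/17  (≤ bound)
a_3 = 2: 161/36  (≤ bound)
a_4 = 8: 1364/305  (≤ bound)
a_5 = 2: 2889/646  (≤ bound)
a_6 = 8: 24476/5473  (≤ bound)
a_7 = 2: 51841/11592  (> 5499, stop)

24476/5473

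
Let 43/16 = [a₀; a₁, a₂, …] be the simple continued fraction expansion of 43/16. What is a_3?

Repeatedly divide and take the remainder:
43 = 2·16 + 11, so a_0 = 2
16 = 1·11 + 5, so a_1 = 1
11 = 2·5 + 1, so a_2 = 2
5 = 5·1 + 0, so a_3 = 5

5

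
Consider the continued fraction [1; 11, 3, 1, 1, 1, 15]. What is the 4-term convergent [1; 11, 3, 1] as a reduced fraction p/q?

49/45

a_0 = 1: 1/1
a_1 = 11: 12/11
a_2 = 3: 37/34
a_3 = 1: 49/45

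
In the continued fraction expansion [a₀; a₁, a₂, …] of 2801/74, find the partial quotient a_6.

2

2801 = 37·74 + 63, so a_0 = 37
74 = 1·63 + 11, so a_1 = 1
63 = 5·11 + 8, so a_2 = 5
11 = 1·8 + 3, so a_3 = 1
8 = 2·3 + 2, so a_4 = 2
3 = 1·2 + 1, so a_5 = 1
2 = 2·1 + 0, so a_6 = 2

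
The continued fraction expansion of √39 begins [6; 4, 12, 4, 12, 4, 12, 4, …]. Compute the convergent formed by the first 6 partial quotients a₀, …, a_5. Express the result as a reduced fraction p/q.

62425/9996

a_0 = 6: 6/1
a_1 = 4: 25/4
a_2 = 12: 306/49
a_3 = 4: 1249/200
a_4 = 12: 15294/2449
a_5 = 4: 62425/9996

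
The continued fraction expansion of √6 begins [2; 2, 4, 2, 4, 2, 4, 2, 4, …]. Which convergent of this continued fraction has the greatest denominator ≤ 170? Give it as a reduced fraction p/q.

a_0 = 2: 2/1  (≤ bound)
a_1 = 2: 5/2  (≤ bound)
a_2 = 4: 22/9  (≤ bound)
a_3 = 2: 49/20  (≤ bound)
a_4 = 4: 218/89  (≤ bound)
a_5 = 2: 485/198  (> 170, stop)

218/89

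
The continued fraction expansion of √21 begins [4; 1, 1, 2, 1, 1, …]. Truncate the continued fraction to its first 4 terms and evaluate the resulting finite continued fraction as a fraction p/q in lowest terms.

a_0 = 4: 4/1
a_1 = 1: 5/1
a_2 = 1: 9/2
a_3 = 2: 23/5

23/5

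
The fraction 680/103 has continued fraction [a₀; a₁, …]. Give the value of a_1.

⌊680/103⌋ = 6, remainder 62
⌊103/62⌋ = 1, remainder 41

1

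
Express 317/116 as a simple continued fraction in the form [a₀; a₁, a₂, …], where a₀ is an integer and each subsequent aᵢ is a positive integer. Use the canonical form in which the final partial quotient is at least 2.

[2; 1, 2, 1, 2, 1, 7]

317 ÷ 116 → quotient 2, remainder 85
116 ÷ 85 → quotient 1, remainder 31
85 ÷ 31 → quotient 2, remainder 23
31 ÷ 23 → quotient 1, remainder 8
23 ÷ 8 → quotient 2, remainder 7
8 ÷ 7 → quotient 1, remainder 1
7 ÷ 1 → quotient 7, remainder 0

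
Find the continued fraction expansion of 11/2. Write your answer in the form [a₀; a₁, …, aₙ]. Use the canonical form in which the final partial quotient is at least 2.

11 = 5·2 + 1, so a_0 = 5
2 = 2·1 + 0, so a_1 = 2

[5; 2]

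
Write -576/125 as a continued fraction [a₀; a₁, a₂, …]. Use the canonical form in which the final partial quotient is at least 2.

[-5; 2, 1, 1, 4, 2, 2]

-576 ÷ 125 → quotient -5, remainder 49
125 ÷ 49 → quotient 2, remainder 27
49 ÷ 27 → quotient 1, remainder 22
27 ÷ 22 → quotient 1, remainder 5
22 ÷ 5 → quotient 4, remainder 2
5 ÷ 2 → quotient 2, remainder 1
2 ÷ 1 → quotient 2, remainder 0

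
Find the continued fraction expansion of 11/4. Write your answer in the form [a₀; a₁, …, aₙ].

Apply division with remainder until the remainder is 0:
11 = 2·4 + 3, so a_0 = 2
4 = 1·3 + 1, so a_1 = 1
3 = 3·1 + 0, so a_2 = 3

[2; 1, 3]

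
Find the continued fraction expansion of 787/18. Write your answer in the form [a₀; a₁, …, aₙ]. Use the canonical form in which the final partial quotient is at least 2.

787 = 43·18 + 13, so a_0 = 43
18 = 1·13 + 5, so a_1 = 1
13 = 2·5 + 3, so a_2 = 2
5 = 1·3 + 2, so a_3 = 1
3 = 1·2 + 1, so a_4 = 1
2 = 2·1 + 0, so a_5 = 2

[43; 1, 2, 1, 1, 2]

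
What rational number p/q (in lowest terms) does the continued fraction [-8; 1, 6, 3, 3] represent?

-521/73

a_0 = -8: -8/1
a_1 = 1: -7/1
a_2 = 6: -50/7
a_3 = 3: -157/22
a_4 = 3: -521/73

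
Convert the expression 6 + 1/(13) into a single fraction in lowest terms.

79/13

Compute successive convergents:
a_0 = 6: 6/1
a_1 = 13: 79/13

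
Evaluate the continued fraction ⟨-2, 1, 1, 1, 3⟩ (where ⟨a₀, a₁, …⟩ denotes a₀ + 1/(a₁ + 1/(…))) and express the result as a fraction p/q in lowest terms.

-15/11

Start with 3.
1 + 1/(3/1) = 1 + 1/3 = 4/3
1 + 1/(4/3) = 1 + 3/4 = 7/4
1 + 1/(7/4) = 1 + 4/7 = 11/7
-2 + 1/(11/7) = -2 + 7/11 = -15/11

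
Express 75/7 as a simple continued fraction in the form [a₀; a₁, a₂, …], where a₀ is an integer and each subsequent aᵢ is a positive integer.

75 = 10·7 + 5, so a_0 = 10
7 = 1·5 + 2, so a_1 = 1
5 = 2·2 + 1, so a_2 = 2
2 = 2·1 + 0, so a_3 = 2

[10; 1, 2, 2]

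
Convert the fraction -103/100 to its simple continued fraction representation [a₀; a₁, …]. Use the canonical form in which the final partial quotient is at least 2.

-103 = -2·100 + 97, so a_0 = -2
100 = 1·97 + 3, so a_1 = 1
97 = 32·3 + 1, so a_2 = 32
3 = 3·1 + 0, so a_3 = 3

[-2; 1, 32, 3]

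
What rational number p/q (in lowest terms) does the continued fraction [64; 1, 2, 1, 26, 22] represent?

a_0 = 64: 64/1
a_1 = 1: 65/1
a_2 = 2: 194/3
a_3 = 1: 259/4
a_4 = 26: 6928/107
a_5 = 22: 152675/2358

152675/2358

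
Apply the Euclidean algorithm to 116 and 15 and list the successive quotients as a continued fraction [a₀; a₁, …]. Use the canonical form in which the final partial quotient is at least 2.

Run the Euclidean algorithm, recording each quotient:
116 = 7·15 + 11, so a_0 = 7
15 = 1·11 + 4, so a_1 = 1
11 = 2·4 + 3, so a_2 = 2
4 = 1·3 + 1, so a_3 = 1
3 = 3·1 + 0, so a_4 = 3

[7; 1, 2, 1, 3]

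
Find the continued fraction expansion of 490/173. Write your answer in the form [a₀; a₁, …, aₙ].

⌊490/173⌋ = 2, remainder 144
⌊173/144⌋ = 1, remainder 29
⌊144/29⌋ = 4, remainder 28
⌊29/28⌋ = 1, remainder 1
⌊28/1⌋ = 28, remainder 0

[2; 1, 4, 1, 28]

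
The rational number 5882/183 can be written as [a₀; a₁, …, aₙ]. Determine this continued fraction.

Run the Euclidean algorithm, recording each quotient:
5882 ÷ 183 → quotient 32, remainder 26
183 ÷ 26 → quotient 7, remainder 1
26 ÷ 1 → quotient 26, remainder 0

[32; 7, 26]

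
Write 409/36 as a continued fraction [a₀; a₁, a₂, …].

[11; 2, 1, 3, 3]

409 ÷ 36 → quotient 11, remainder 13
36 ÷ 13 → quotient 2, remainder 10
13 ÷ 10 → quotient 1, remainder 3
10 ÷ 3 → quotient 3, remainder 1
3 ÷ 1 → quotient 3, remainder 0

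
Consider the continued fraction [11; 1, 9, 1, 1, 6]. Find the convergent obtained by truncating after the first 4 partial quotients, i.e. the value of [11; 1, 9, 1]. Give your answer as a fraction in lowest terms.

131/11

Starting at the tail and folding back:
Start with 1.
9 + 1/(1/1) = 9 + 1/1 = 10/1
1 + 1/(10/1) = 1 + 1/10 = 11/10
11 + 1/(11/10) = 11 + 10/11 = 131/11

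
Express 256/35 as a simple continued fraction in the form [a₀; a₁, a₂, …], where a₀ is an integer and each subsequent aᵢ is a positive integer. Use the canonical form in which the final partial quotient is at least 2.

256 = 7·35 + 11, so a_0 = 7
35 = 3·11 + 2, so a_1 = 3
11 = 5·2 + 1, so a_2 = 5
2 = 2·1 + 0, so a_3 = 2

[7; 3, 5, 2]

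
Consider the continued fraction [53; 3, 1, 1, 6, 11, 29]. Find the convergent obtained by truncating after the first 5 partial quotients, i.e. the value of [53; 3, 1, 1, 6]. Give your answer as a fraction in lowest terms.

2451/46

Collapse the nested fraction from the inside out:
Start with 6.
1 + 1/(6/1) = 1 + 1/6 = 7/6
1 + 1/(7/6) = 1 + 6/7 = 13/7
3 + 1/(13/7) = 3 + 7/13 = 46/13
53 + 1/(46/13) = 53 + 13/46 = 2451/46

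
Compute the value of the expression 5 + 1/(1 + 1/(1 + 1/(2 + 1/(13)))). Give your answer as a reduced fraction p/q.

375/67

Start with 13.
2 + 1/(13/1) = 2 + 1/13 = 27/13
1 + 1/(27/13) = 1 + 13/27 = 40/27
1 + 1/(40/27) = 1 + 27/40 = 67/40
5 + 1/(67/40) = 5 + 40/67 = 375/67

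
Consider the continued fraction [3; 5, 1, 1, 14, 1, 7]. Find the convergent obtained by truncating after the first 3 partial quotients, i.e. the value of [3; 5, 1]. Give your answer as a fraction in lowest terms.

19/6

Starting at the tail and folding back:
Start with 1.
5 + 1/(1/1) = 5 + 1/1 = 6/1
3 + 1/(6/1) = 3 + 1/6 = 19/6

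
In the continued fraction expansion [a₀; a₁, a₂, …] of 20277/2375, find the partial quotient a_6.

5

20277 ÷ 2375 → quotient 8, remainder 1277
2375 ÷ 1277 → quotient 1, remainder 1098
1277 ÷ 1098 → quotient 1, remainder 179
1098 ÷ 179 → quotient 6, remainder 24
179 ÷ 24 → quotient 7, remainder 11
24 ÷ 11 → quotient 2, remainder 2
11 ÷ 2 → quotient 5, remainder 1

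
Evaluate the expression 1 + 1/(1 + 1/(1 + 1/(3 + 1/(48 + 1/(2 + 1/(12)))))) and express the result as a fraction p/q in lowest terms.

13407/8534

Build up convergents one term at a time:
a_0 = 1: 1/1
a_1 = 1: 2/1
a_2 = 1: 3/2
a_3 = 3: 11/7
a_4 = 48: 531/338
a_5 = 2: 1073/683
a_6 = 12: 13407/8534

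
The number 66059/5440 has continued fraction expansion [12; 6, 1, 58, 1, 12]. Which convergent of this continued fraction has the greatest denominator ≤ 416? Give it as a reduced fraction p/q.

5003/412

a_0 = 12: 12/1  (≤ bound)
a_1 = 6: 73/6  (≤ bound)
a_2 = 1: 85/7  (≤ bound)
a_3 = 58: 5003/412  (≤ bound)
a_4 = 1: 5088/419  (> 416, stop)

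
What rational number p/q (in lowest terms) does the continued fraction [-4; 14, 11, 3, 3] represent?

Use the convergent recurrence hₖ = aₖ·hₖ₋₁ + hₖ₋₂ (and likewise for the denominators kₖ):
a_0 = -4: -4/1
a_1 = 14: -55/14
a_2 = 11: -609/155
a_3 = 3: -1882/479
a_4 = 3: -6255/1592

-6255/1592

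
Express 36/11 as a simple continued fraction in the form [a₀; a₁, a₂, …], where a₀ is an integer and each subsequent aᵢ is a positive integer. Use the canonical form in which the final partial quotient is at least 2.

[3; 3, 1, 2]

Run the Euclidean algorithm, recording each quotient:
⌊36/11⌋ = 3, remainder 3
⌊11/3⌋ = 3, remainder 2
⌊3/2⌋ = 1, remainder 1
⌊2/1⌋ = 2, remainder 0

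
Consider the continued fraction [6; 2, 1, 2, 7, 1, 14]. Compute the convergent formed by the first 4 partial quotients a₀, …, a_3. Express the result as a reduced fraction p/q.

Start with 2.
1 + 1/(2/1) = 1 + 1/2 = 3/2
2 + 1/(3/2) = 2 + 2/3 = 8/3
6 + 1/(8/3) = 6 + 3/8 = 51/8

51/8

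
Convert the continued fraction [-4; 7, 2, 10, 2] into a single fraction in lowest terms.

-1272/329

Work from the innermost term outward:
Start with 2.
10 + 1/(2/1) = 10 + 1/2 = 21/2
2 + 1/(21/2) = 2 + 2/21 = 44/21
7 + 1/(44/21) = 7 + 21/44 = 329/44
-4 + 1/(329/44) = -4 + 44/329 = -1272/329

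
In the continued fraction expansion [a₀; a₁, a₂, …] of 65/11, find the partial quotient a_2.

65 = 5·11 + 10, so a_0 = 5
11 = 1·10 + 1, so a_1 = 1
10 = 10·1 + 0, so a_2 = 10

10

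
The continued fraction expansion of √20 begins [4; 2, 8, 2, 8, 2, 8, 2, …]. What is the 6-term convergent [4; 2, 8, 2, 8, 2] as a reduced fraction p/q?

a_0 = 4: 4/1
a_1 = 2: 9/2
a_2 = 8: 76/17
a_3 = 2: 161/36
a_4 = 8: 1364/305
a_5 = 2: 2889/646

2889/646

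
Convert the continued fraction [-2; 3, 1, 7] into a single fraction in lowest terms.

Build up convergents one term at a time:
a_0 = -2: -2/1
a_1 = 3: -5/3
a_2 = 1: -7/4
a_3 = 7: -54/31

-54/31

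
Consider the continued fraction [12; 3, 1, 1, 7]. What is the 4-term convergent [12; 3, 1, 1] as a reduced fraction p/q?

86/7

a_0 = 12: 12/1
a_1 = 3: 37/3
a_2 = 1: 49/4
a_3 = 1: 86/7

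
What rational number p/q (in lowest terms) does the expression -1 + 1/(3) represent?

Build up convergents one term at a time:
a_0 = -1: -1/1
a_1 = 3: -2/3

-2/3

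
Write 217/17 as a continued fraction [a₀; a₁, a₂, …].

[12; 1, 3, 4]

Repeatedly divide and take the remainder:
217 = 12·17 + 13, so a_0 = 12
17 = 1·13 + 4, so a_1 = 1
13 = 3·4 + 1, so a_2 = 3
4 = 4·1 + 0, so a_3 = 4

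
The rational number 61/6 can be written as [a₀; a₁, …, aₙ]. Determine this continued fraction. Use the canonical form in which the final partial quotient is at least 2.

Apply division with remainder until the remainder is 0:
61 ÷ 6 → quotient 10, remainder 1
6 ÷ 1 → quotient 6, remainder 0

[10; 6]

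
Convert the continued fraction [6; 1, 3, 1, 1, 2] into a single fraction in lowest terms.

156/23

Start with 2.
1 + 1/(2/1) = 1 + 1/2 = 3/2
1 + 1/(3/2) = 1 + 2/3 = 5/3
3 + 1/(5/3) = 3 + 3/5 = 18/5
1 + 1/(18/5) = 1 + 5/18 = 23/18
6 + 1/(23/18) = 6 + 18/23 = 156/23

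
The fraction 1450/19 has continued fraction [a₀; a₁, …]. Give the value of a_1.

Apply division with remainder until the remainder is 0:
1450 = 76·19 + 6, so a_0 = 76
19 = 3·6 + 1, so a_1 = 3

3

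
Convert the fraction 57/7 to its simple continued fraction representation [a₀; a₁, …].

[8; 7]

57 = 8·7 + 1, so a_0 = 8
7 = 7·1 + 0, so a_1 = 7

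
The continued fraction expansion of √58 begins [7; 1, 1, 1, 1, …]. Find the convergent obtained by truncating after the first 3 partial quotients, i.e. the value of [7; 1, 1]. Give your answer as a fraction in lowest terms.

a_0 = 7: 7/1
a_1 = 1: 8/1
a_2 = 1: 15/2

15/2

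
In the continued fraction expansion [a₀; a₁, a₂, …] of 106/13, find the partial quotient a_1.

Repeatedly divide and take the remainder:
106 ÷ 13 → quotient 8, remainder 2
13 ÷ 2 → quotient 6, remainder 1

6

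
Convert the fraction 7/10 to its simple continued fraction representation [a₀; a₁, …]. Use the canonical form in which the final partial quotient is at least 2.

Apply division with remainder until the remainder is 0:
7 = 0·10 + 7, so a_0 = 0
10 = 1·7 + 3, so a_1 = 1
7 = 2·3 + 1, so a_2 = 2
3 = 3·1 + 0, so a_3 = 3

[0; 1, 2, 3]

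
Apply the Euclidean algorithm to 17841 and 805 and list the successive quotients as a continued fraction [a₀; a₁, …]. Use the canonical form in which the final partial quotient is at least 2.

[22; 6, 6, 1, 8, 2]

17841 = 22·805 + 131, so a_0 = 22
805 = 6·131 + 19, so a_1 = 6
131 = 6·19 + 17, so a_2 = 6
19 = 1·17 + 2, so a_3 = 1
17 = 8·2 + 1, so a_4 = 8
2 = 2·1 + 0, so a_5 = 2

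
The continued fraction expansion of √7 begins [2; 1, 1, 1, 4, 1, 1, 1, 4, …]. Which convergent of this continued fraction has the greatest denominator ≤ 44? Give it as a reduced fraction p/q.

82/31

List convergents until the denominator exceeds the bound:
a_0 = 2: 2/1  (≤ bound)
a_1 = 1: 3/1  (≤ bound)
a_2 = 1: 5/2  (≤ bound)
a_3 = 1: 8/3  (≤ bound)
a_4 = 4: 37/14  (≤ bound)
a_5 = 1: 45/17  (≤ bound)
a_6 = 1: 82/31  (≤ bound)
a_7 = 1: 127/48  (> 44, stop)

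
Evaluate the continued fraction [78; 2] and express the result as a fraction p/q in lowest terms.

157/2

a_0 = 78: 78/1
a_1 = 2: 157/2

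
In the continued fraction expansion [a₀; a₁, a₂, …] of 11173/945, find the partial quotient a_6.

13

11173 ÷ 945 → quotient 11, remainder 778
945 ÷ 778 → quotient 1, remainder 167
778 ÷ 167 → quotient 4, remainder 110
167 ÷ 110 → quotient 1, remainder 57
110 ÷ 57 → quotient 1, remainder 53
57 ÷ 53 → quotient 1, remainder 4
53 ÷ 4 → quotient 13, remainder 1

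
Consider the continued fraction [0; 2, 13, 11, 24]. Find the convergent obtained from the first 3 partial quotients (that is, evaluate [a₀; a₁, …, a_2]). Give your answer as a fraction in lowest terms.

a_0 = 0: 0/1
a_1 = 2: 1/2
a_2 = 13: 13/27

13/27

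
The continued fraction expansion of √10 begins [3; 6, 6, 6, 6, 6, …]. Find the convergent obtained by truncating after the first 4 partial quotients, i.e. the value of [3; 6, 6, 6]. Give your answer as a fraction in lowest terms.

Starting at the tail and folding back:
Start with 6.
6 + 1/(6/1) = 6 + 1/6 = 37/6
6 + 1/(37/6) = 6 + 6/37 = 228/37
3 + 1/(228/37) = 3 + 37/228 = 721/228

721/228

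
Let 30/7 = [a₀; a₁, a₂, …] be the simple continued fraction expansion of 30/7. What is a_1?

30 = 4·7 + 2, so a_0 = 4
7 = 3·2 + 1, so a_1 = 3

3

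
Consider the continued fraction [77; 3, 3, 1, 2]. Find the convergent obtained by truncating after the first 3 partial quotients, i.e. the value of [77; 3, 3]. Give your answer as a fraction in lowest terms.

Start with 3.
3 + 1/(3/1) = 3 + 1/3 = 10/3
77 + 1/(10/3) = 77 + 3/10 = 773/10

773/10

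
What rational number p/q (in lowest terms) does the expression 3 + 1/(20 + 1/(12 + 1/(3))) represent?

a_0 = 3: 3/1
a_1 = 20: 61/20
a_2 = 12: 735/241
a_3 = 3: 2266/743

2266/743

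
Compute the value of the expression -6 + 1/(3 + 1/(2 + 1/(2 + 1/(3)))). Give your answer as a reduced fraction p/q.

a_0 = -6: -6/1
a_1 = 3: -17/3
a_2 = 2: -40/7
a_3 = 2: -97/17
a_4 = 3: -331/58

-331/58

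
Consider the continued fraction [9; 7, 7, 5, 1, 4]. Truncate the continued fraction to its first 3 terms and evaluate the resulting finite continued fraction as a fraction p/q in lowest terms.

a_0 = 9: 9/1
a_1 = 7: 64/7
a_2 = 7: 457/50

457/50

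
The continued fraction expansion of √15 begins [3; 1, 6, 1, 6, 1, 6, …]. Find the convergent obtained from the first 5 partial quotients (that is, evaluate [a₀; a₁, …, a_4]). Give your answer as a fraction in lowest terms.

213/55

Work from the innermost term outward:
Start with 6.
1 + 1/(6/1) = 1 + 1/6 = 7/6
6 + 1/(7/6) = 6 + 6/7 = 48/7
1 + 1/(48/7) = 1 + 7/48 = 55/48
3 + 1/(55/48) = 3 + 48/55 = 213/55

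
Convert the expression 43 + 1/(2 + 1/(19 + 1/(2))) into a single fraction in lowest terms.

Start with 2.
19 + 1/(2/1) = 19 + 1/2 = 39/2
2 + 1/(39/2) = 2 + 2/39 = 80/39
43 + 1/(80/39) = 43 + 39/80 = 3479/80

3479/80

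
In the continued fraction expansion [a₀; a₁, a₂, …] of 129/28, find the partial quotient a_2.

⌊129/28⌋ = 4, remainder 17
⌊28/17⌋ = 1, remainder 11
⌊17/11⌋ = 1, remainder 6

1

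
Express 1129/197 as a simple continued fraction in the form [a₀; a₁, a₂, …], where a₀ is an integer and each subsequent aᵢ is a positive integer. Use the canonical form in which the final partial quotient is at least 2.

Run the Euclidean algorithm, recording each quotient:
1129 = 5·197 + 144, so a_0 = 5
197 = 1·144 + 53, so a_1 = 1
144 = 2·53 + 38, so a_2 = 2
53 = 1·38 + 15, so a_3 = 1
38 = 2·15 + 8, so a_4 = 2
15 = 1·8 + 7, so a_5 = 1
8 = 1·7 + 1, so a_6 = 1
7 = 7·1 + 0, so a_7 = 7

[5; 1, 2, 1, 2, 1, 1, 7]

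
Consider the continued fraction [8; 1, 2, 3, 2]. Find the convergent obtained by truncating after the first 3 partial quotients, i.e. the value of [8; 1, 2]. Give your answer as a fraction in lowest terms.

26/3

Start with 2.
1 + 1/(2/1) = 1 + 1/2 = 3/2
8 + 1/(3/2) = 8 + 2/3 = 26/3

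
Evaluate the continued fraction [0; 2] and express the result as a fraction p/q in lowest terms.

1/2

Collapse the nested fraction from the inside out:
Start with 2.
0 + 1/(2/1) = 0 + 1/2 = 1/2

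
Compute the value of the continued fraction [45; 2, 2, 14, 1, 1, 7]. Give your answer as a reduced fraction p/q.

50851/1120

Build up convergents one term at a time:
a_0 = 45: 45/1
a_1 = 2: 91/2
a_2 = 2: 227/5
a_3 = 14: 3269/72
a_4 = 1: 3496/77
a_5 = 1: 6765/149
a_6 = 7: 50851/1120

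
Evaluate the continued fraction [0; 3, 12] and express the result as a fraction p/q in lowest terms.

12/37

Starting at the tail and folding back:
Start with 12.
3 + 1/(12/1) = 3 + 1/12 = 37/12
0 + 1/(37/12) = 0 + 12/37 = 12/37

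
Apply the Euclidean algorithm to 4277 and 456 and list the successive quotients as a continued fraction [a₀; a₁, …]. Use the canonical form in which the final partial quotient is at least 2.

[9; 2, 1, 1, 1, 2, 1, 15]

⌊4277/456⌋ = 9, remainder 173
⌊456/173⌋ = 2, remainder 110
⌊173/110⌋ = 1, remainder 63
⌊110/63⌋ = 1, remainder 47
⌊63/47⌋ = 1, remainder 16
⌊47/16⌋ = 2, remainder 15
⌊16/15⌋ = 1, remainder 1
⌊15/1⌋ = 15, remainder 0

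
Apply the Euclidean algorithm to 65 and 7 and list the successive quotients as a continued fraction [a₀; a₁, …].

[9; 3, 2]

Apply division with remainder until the remainder is 0:
65 = 9·7 + 2, so a_0 = 9
7 = 3·2 + 1, so a_1 = 3
2 = 2·1 + 0, so a_2 = 2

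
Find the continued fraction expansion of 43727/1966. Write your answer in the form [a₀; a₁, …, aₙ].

Apply division with remainder until the remainder is 0:
43727 ÷ 1966 → quotient 22, remainder 475
1966 ÷ 475 → quotient 4, remainder 66
475 ÷ 66 → quotient 7, remainder 13
66 ÷ 13 → quotient 5, remainder 1
13 ÷ 1 → quotient 13, remainder 0

[22; 4, 7, 5, 13]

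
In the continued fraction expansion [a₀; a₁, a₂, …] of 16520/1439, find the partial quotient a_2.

12

16520 ÷ 1439 → quotient 11, remainder 691
1439 ÷ 691 → quotient 2, remainder 57
691 ÷ 57 → quotient 12, remainder 7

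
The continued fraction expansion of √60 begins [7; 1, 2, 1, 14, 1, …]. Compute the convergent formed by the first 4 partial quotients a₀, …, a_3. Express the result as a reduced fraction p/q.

31/4

Start with 1.
2 + 1/(1/1) = 2 + 1/1 = 3/1
1 + 1/(3/1) = 1 + 1/3 = 4/3
7 + 1/(4/3) = 7 + 3/4 = 31/4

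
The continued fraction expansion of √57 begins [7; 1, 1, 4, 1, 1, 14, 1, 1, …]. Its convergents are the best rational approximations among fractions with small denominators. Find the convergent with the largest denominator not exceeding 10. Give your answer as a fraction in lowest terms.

68/9

a_0 = 7: 7/1  (≤ bound)
a_1 = 1: 8/1  (≤ bound)
a_2 = 1: 15/2  (≤ bound)
a_3 = 4: 68/9  (≤ bound)
a_4 = 1: 83/11  (> 10, stop)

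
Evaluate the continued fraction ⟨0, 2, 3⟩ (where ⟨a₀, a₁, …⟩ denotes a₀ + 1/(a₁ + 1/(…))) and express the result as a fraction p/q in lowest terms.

Starting at the tail and folding back:
Start with 3.
2 + 1/(3/1) = 2 + 1/3 = 7/3
0 + 1/(7/3) = 0 + 3/7 = 3/7

3/7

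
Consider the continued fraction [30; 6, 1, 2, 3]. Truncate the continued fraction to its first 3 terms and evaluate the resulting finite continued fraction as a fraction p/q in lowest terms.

a_0 = 30: 30/1
a_1 = 6: 181/6
a_2 = 1: 211/7

211/7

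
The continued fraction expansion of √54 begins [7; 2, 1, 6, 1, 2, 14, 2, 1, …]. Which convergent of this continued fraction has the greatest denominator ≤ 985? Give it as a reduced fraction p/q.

6959/947

a_0 = 7: 7/1  (≤ bound)
a_1 = 2: 15/2  (≤ bound)
a_2 = 1: 22/3  (≤ bound)
a_3 = 6: 147/20  (≤ bound)
a_4 = 1: 169/23  (≤ bound)
a_5 = 2: 485/66  (≤ bound)
a_6 = 14: 6959/947  (≤ bound)
a_7 = 2: 14403/1960  (> 985, stop)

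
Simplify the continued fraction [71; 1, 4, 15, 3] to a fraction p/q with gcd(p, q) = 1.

16730/233

Start with 3.
15 + 1/(3/1) = 15 + 1/3 = 46/3
4 + 1/(46/3) = 4 + 3/46 = 187/46
1 + 1/(187/46) = 1 + 46/187 = 233/187
71 + 1/(233/187) = 71 + 187/233 = 16730/233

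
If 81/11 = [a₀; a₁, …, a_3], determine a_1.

81 ÷ 11 → quotient 7, remainder 4
11 ÷ 4 → quotient 2, remainder 3

2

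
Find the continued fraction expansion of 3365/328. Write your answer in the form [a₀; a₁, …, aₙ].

[10; 3, 1, 6, 12]

3365 = 10·328 + 85, so a_0 = 10
328 = 3·85 + 73, so a_1 = 3
85 = 1·73 + 12, so a_2 = 1
73 = 6·12 + 1, so a_3 = 6
12 = 12·1 + 0, so a_4 = 12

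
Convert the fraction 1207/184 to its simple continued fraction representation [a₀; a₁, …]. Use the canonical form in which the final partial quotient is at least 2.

1207 = 6·184 + 103, so a_0 = 6
184 = 1·103 + 81, so a_1 = 1
103 = 1·81 + 22, so a_2 = 1
81 = 3·22 + 15, so a_3 = 3
22 = 1·15 + 7, so a_4 = 1
15 = 2·7 + 1, so a_5 = 2
7 = 7·1 + 0, so a_6 = 7

[6; 1, 1, 3, 1, 2, 7]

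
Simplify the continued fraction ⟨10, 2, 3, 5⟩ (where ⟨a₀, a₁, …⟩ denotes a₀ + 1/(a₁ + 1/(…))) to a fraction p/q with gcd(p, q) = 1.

386/37

Start with 5.
3 + 1/(5/1) = 3 + 1/5 = 16/5
2 + 1/(16/5) = 2 + 5/16 = 37/16
10 + 1/(37/16) = 10 + 16/37 = 386/37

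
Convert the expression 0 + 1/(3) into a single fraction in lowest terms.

1/3

Start with 3.
0 + 1/(3/1) = 0 + 1/3 = 1/3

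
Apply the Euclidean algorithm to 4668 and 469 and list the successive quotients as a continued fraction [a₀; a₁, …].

[9; 1, 20, 3, 7]

Run the Euclidean algorithm, recording each quotient:
⌊4668/469⌋ = 9, remainder 447
⌊469/447⌋ = 1, remainder 22
⌊447/22⌋ = 20, remainder 7
⌊22/7⌋ = 3, remainder 1
⌊7/1⌋ = 7, remainder 0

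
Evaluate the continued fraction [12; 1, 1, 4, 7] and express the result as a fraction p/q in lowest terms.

816/65

Start with 7.
4 + 1/(7/1) = 4 + 1/7 = 29/7
1 + 1/(29/7) = 1 + 7/29 = 36/29
1 + 1/(36/29) = 1 + 29/36 = 65/36
12 + 1/(65/36) = 12 + 36/65 = 816/65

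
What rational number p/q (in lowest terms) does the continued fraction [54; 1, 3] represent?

Build up convergents one term at a time:
a_0 = 54: 54/1
a_1 = 1: 55/1
a_2 = 3: 219/4

219/4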